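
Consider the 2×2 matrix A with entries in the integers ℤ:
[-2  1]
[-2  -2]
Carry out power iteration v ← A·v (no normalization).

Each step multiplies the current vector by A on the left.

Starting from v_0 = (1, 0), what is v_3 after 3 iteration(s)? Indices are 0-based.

v_3 = (4, -20)

v_0 = (1, 0).
v_1 = A·v_0 = (-2, -2).
v_2 = A·v_1 = (2, 8).
v_3 = A·v_2 = (4, -20).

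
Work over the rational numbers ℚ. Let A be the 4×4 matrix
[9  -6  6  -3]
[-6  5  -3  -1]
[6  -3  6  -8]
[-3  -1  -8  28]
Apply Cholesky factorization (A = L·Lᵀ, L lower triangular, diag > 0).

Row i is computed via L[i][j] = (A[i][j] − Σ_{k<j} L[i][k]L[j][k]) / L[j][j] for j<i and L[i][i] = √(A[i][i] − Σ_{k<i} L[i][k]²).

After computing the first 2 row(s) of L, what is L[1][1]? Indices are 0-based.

L[1][1] = 1

Step 1: L[0][0] = √(9) = 3.
  L[1][0] = (-6) / L[0][0] = -2.
Step 2: L[1][1] = √(1) = 1.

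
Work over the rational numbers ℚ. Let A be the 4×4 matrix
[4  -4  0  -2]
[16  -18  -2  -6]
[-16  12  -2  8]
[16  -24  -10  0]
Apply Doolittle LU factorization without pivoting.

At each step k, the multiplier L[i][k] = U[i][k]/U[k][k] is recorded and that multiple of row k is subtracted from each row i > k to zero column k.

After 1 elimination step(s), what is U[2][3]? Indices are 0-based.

U[2][3] = 0

k=0: U[0][0]=4
  eliminate (1,0): mult=4, new row 1: (0, -2, -2, 2); set L[1][0]=4
  eliminate (2,0): mult=-4, new row 2: (0, -4, -2, 0); set L[2][0]=-4
  eliminate (3,0): mult=4, new row 3: (0, -8, -10, 8); set L[3][0]=4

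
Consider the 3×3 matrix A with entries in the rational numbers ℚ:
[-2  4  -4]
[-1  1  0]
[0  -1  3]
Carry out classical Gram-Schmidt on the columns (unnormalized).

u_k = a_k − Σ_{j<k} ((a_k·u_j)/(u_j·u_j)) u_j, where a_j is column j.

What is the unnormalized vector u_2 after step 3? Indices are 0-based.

u_2 = (2/9, -4/9, 4/9)

Step 1: u_0 = a_0 = (-2, -1, 0).
Step 2: u_1 = a_1 − (-9/5)·u_0 = (2/5, -4/5, -1).
Step 3: u_2 = a_2 − (8/5)·u_0 − (-23/9)·u_1 = (2/9, -4/9, 4/9).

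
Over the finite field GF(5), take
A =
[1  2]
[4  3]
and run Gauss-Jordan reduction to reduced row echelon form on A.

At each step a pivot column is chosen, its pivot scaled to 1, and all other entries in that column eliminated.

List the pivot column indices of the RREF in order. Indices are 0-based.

pivot(0,0)=1: scale R0 → (1, 2)
  clear (1,0): R1 −= (4)R0 → (0, 0)
col 1: no nonzero at/below row 1; advance.

pivot columns: 0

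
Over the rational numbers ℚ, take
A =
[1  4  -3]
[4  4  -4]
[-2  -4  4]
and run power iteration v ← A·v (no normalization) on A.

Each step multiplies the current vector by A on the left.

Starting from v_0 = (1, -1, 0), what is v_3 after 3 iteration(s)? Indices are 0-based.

v_3 = (-131, -172, 154)

v_0 = (1, -1, 0).
v_1 = A·v_0 = (-3, 0, 2).
v_2 = A·v_1 = (-9, -20, 14).
v_3 = A·v_2 = (-131, -172, 154).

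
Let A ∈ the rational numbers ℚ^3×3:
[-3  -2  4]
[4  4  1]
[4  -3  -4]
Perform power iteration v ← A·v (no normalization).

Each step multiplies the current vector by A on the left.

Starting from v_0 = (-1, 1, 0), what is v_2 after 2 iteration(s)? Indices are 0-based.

v_0 = (-1, 1, 0).
v_1 = A·v_0 = (1, 0, -7).
v_2 = A·v_1 = (-31, -3, 32).

v_2 = (-31, -3, 32)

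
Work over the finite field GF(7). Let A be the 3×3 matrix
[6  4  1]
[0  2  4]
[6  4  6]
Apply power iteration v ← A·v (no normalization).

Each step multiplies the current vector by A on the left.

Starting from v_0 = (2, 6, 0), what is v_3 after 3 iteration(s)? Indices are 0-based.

v_0 = (2, 6, 0).
v_1 = A·v_0 = (1, 5, 1).
v_2 = A·v_1 = (6, 0, 4).
v_3 = A·v_2 = (5, 2, 4).

v_3 = (5, 2, 4)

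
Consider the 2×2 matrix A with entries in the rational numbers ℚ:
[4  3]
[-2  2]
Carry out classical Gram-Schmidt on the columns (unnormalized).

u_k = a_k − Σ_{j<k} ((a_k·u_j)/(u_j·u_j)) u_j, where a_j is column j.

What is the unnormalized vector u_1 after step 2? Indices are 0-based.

Step 1: u_0 = a_0 = (4, -2).
Step 2: u_1 = a_1 − (2/5)·u_0 = (7/5, 14/5).

u_1 = (7/5, 14/5)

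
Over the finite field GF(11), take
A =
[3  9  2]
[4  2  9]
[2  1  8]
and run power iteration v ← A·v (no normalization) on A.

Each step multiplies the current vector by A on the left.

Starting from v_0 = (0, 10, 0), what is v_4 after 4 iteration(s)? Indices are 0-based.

v_4 = (1, 10, 2)

v_0 = (0, 10, 0).
v_1 = A·v_0 = (2, 9, 10).
v_2 = A·v_1 = (8, 6, 5).
v_3 = A·v_2 = (0, 1, 7).
v_4 = A·v_3 = (1, 10, 2).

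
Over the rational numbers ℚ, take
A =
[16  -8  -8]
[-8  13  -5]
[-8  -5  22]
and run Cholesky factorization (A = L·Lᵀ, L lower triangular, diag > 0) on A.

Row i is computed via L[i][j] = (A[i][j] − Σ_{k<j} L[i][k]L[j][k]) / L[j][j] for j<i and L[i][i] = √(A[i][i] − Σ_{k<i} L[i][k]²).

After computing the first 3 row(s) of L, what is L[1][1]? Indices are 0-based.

Step 1: L[0][0] = √(16) = 4.
  L[1][0] = (-8) / L[0][0] = -2.
Step 2: L[1][1] = √(9) = 3.
  L[2][0] = (-8) / L[0][0] = -2.
  L[2][1] = (-9) / L[1][1] = -3.
Step 3: L[2][2] = √(9) = 3.

L[1][1] = 3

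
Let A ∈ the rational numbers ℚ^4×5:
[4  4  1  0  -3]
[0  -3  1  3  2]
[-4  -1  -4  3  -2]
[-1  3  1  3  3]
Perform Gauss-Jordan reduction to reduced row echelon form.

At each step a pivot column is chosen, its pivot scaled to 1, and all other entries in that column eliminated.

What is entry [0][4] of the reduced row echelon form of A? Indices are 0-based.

[1] R0 /= 4  ⇒  (1, 1, 1/4, 0, -3/4)
     R2 -= -4·R0  ⇒  (0, 3, -3, 3, -5)
     R3 -= -1·R0  ⇒  (0, 4, 5/4, 3, 9/4)
[2] R1 /= -3  ⇒  (0, 1, -1/3, -1, -2/3)
     R0 -= 1·R1  ⇒  (1, 0, 7/12, 1, -1/12)
     R2 -= 3·R1  ⇒  (0, 0, -2, 6, -3)
     R3 -= 4·R1  ⇒  (0, 0, 31/12, 7, 59/12)
[3] R2 /= -2  ⇒  (0, 0, 1, -3, 3/2)
     R0 -= 7/12·R2  ⇒  (1, 0, 0, 11/4, -23/24)
     R1 -= -1/3·R2  ⇒  (0, 1, 0, -2, -1/6)
     R3 -= 31/12·R2  ⇒  (0, 0, 0, 59/4, 25/24)
[4] R3 /= 59/4  ⇒  (0, 0, 0, 1, 25/354)
     R0 -= 11/4·R3  ⇒  (1, 0, 0, 0, -68/59)
     R1 -= -2·R3  ⇒  (0, 1, 0, 0, -3/118)
     R2 -= -3·R3  ⇒  (0, 0, 1, 0, 101/59)

M[0][4] = -68/59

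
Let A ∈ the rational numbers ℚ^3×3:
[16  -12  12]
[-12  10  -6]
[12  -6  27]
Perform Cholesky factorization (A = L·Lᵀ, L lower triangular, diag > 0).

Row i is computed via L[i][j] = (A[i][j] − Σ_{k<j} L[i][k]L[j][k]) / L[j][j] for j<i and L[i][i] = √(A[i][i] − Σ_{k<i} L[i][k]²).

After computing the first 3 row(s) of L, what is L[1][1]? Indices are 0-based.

L[1][1] = 1

Step 1: L[0][0] = √(16) = 4.
  L[1][0] = (-12) / L[0][0] = -3.
Step 2: L[1][1] = √(1) = 1.
  L[2][0] = (12) / L[0][0] = 3.
  L[2][1] = (3) / L[1][1] = 3.
Step 3: L[2][2] = √(9) = 3.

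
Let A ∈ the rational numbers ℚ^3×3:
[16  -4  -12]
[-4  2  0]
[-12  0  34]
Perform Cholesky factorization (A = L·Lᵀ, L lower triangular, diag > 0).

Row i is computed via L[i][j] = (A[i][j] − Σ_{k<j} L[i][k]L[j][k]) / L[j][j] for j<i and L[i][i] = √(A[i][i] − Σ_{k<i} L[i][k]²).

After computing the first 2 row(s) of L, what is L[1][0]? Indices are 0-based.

L[1][0] = -1

Step 1: L[0][0] = √(16) = 4.
  L[1][0] = (-4) / L[0][0] = -1.
Step 2: L[1][1] = √(1) = 1.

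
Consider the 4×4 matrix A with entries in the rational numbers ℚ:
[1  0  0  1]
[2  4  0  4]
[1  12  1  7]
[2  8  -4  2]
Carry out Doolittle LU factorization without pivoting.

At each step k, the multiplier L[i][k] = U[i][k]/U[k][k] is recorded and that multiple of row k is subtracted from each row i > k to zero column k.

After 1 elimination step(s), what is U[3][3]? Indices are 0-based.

U[3][3] = 0

Step 1: pivot at (0,0) is 1.
  row1 ← row1 − (2)·row0  ⇒  L[1][0]=2, U row1=(0, 4, 0, 2)
  row2 ← row2 − (1)·row0  ⇒  L[2][0]=1, U row2=(0, 12, 1, 6)
  row3 ← row3 − (2)·row0  ⇒  L[3][0]=2, U row3=(0, 8, -4, 0)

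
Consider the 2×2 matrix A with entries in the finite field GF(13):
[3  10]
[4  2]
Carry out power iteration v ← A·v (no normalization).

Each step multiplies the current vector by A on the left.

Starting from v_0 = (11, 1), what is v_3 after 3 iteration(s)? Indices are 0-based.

v_0 = (11, 1).
v_1 = A·v_0 = (4, 7).
v_2 = A·v_1 = (4, 4).
v_3 = A·v_2 = (0, 11).

v_3 = (0, 11)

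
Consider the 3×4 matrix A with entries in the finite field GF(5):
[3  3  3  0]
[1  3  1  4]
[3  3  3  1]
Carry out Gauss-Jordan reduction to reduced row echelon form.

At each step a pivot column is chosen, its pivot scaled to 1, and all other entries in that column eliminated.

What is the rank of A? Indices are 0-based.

rank = 3

pivot(0,0)=3: scale R0 → (1, 1, 1, 0)
  clear (1,0): R1 −= (1)R0 → (0, 2, 0, 4)
  clear (2,0): R2 −= (3)R0 → (0, 0, 0, 1)
pivot(1,1)=2: scale R1 → (0, 1, 0, 2)
  clear (0,1): R0 −= (1)R1 → (1, 0, 1, 3)
col 2: no nonzero at/below row 2; advance.
pivot(2,3)=1: scale R2 → (0, 0, 0, 1)
  clear (0,3): R0 −= (3)R2 → (1, 0, 1, 0)
  clear (1,3): R1 −= (2)R2 → (0, 1, 0, 0)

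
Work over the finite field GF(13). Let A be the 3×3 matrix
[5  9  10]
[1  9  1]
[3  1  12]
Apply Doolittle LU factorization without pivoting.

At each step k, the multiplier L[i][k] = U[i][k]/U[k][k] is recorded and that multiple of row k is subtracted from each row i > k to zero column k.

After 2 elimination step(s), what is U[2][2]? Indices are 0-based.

[col 0] pivot 5
  R1 -= 8*R0 → (0, 2, 12)  (L[1][0] := 8)
  R2 -= 11*R0 → (0, 6, 6)  (L[2][0] := 11)
[col 1] pivot 2
  R2 -= 3*R1 → (0, 0, 9)  (L[2][1] := 3)

U[2][2] = 9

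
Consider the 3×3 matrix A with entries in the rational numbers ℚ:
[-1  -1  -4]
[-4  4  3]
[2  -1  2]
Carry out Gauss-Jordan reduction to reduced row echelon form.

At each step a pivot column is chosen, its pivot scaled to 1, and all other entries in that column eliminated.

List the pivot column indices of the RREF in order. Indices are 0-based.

pivot columns: 0, 1, 2

pivot(0,0)=-1: scale R0 → (1, 1, 4)
  clear (1,0): R1 −= (-4)R0 → (0, 8, 19)
  clear (2,0): R2 −= (2)R0 → (0, -3, -6)
pivot(1,1)=8: scale R1 → (0, 1, 19/8)
  clear (0,1): R0 −= (1)R1 → (1, 0, 13/8)
  clear (2,1): R2 −= (-3)R1 → (0, 0, 9/8)
pivot(2,2)=9/8: scale R2 → (0, 0, 1)
  clear (0,2): R0 −= (13/8)R2 → (1, 0, 0)
  clear (1,2): R1 −= (19/8)R2 → (0, 1, 0)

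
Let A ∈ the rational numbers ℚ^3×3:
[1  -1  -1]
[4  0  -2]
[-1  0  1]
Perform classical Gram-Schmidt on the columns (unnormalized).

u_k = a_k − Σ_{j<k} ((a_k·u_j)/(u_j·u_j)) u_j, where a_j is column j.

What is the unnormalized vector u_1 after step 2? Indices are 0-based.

Step 1: u_0 = a_0 = (1, 4, -1).
Step 2: u_1 = a_1 − (-1/18)·u_0 = (-17/18, 2/9, -1/18).

u_1 = (-17/18, 2/9, -1/18)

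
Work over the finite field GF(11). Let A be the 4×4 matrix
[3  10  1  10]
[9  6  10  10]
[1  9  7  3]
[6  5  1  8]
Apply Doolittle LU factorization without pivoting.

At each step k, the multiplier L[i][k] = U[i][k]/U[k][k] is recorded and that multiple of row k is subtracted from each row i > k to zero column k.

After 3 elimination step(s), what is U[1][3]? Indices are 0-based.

U[1][3] = 2

k=0: U[0][0]=3
  eliminate (1,0): mult=3, new row 1: (0, 9, 7, 2); set L[1][0]=3
  eliminate (2,0): mult=4, new row 2: (0, 2, 3, 7); set L[2][0]=4
  eliminate (3,0): mult=2, new row 3: (0, 7, 10, 10); set L[3][0]=2
k=1: U[1][1]=9
  eliminate (2,1): mult=10, new row 2: (0, 0, 10, 9); set L[2][1]=10
  eliminate (3,1): mult=2, new row 3: (0, 0, 7, 6); set L[3][1]=2
k=2: U[2][2]=10
  eliminate (3,2): mult=4, new row 3: (0, 0, 0, 3); set L[3][2]=4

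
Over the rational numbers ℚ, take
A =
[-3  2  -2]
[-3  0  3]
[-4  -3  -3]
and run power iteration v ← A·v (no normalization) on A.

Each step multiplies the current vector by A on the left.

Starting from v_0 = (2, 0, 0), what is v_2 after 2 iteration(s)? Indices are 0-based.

v_0 = (2, 0, 0).
v_1 = A·v_0 = (-6, -6, -8).
v_2 = A·v_1 = (22, -6, 66).

v_2 = (22, -6, 66)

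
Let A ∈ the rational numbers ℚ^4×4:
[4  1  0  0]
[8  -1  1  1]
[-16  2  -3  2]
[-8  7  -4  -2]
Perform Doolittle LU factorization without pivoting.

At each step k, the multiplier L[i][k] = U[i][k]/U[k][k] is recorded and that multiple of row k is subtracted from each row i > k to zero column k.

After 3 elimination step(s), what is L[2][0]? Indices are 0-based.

L[2][0] = -4

Step 1: pivot at (0,0) is 4.
  row1 ← row1 − (2)·row0  ⇒  L[1][0]=2, U row1=(0, -3, 1, 1)
  row2 ← row2 − (-4)·row0  ⇒  L[2][0]=-4, U row2=(0, 6, -3, 2)
  row3 ← row3 − (-2)·row0  ⇒  L[3][0]=-2, U row3=(0, 9, -4, -2)
Step 2: pivot at (1,1) is -3.
  row2 ← row2 − (-2)·row1  ⇒  L[2][1]=-2, U row2=(0, 0, -1, 4)
  row3 ← row3 − (-3)·row1  ⇒  L[3][1]=-3, U row3=(0, 0, -1, 1)
Step 3: pivot at (2,2) is -1.
  row3 ← row3 − (1)·row2  ⇒  L[3][2]=1, U row3=(0, 0, 0, -3)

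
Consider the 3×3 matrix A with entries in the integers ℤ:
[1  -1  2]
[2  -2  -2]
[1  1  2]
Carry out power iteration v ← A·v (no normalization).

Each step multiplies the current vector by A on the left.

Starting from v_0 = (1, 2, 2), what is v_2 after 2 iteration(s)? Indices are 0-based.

v_0 = (1, 2, 2).
v_1 = A·v_0 = (3, -6, 7).
v_2 = A·v_1 = (23, 4, 11).

v_2 = (23, 4, 11)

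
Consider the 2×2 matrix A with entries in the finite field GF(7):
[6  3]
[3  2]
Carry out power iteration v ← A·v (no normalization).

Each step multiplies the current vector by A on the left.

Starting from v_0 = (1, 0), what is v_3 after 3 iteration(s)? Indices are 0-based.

v_3 = (6, 1)

v_0 = (1, 0).
v_1 = A·v_0 = (6, 3).
v_2 = A·v_1 = (3, 3).
v_3 = A·v_2 = (6, 1).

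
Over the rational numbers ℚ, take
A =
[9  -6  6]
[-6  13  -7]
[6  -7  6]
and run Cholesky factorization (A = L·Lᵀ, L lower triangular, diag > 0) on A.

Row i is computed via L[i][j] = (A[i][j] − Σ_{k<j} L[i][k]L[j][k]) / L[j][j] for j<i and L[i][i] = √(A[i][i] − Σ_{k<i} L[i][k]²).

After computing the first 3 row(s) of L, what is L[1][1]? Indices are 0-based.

Step 1: L[0][0] = √(9) = 3.
  L[1][0] = (-6) / L[0][0] = -2.
Step 2: L[1][1] = √(9) = 3.
  L[2][0] = (6) / L[0][0] = 2.
  L[2][1] = (-3) / L[1][1] = -1.
Step 3: L[2][2] = √(1) = 1.

L[1][1] = 3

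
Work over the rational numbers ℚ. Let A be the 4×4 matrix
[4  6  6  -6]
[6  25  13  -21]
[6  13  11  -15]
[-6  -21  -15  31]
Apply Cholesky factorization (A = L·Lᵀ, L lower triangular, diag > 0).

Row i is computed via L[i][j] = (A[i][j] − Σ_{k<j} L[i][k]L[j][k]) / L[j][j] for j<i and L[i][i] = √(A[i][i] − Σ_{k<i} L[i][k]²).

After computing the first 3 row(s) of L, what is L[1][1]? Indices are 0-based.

Step 1: L[0][0] = √(4) = 2.
  L[1][0] = (6) / L[0][0] = 3.
Step 2: L[1][1] = √(16) = 4.
  L[2][0] = (6) / L[0][0] = 3.
  L[2][1] = (4) / L[1][1] = 1.
Step 3: L[2][2] = √(1) = 1.

L[1][1] = 4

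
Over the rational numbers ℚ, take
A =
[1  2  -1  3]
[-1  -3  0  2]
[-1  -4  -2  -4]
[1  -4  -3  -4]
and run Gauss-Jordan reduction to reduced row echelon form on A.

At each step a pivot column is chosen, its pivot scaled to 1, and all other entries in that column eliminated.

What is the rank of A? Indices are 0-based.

step 1: normalize row 0 (÷1) = (1, 2, -1, 3)
  row 1: subtract -1×row0 = (0, -1, -1, 5)
  row 2: subtract -1×row0 = (0, -2, -3, -1)
  row 3: subtract 1×row0 = (0, -6, -2, -7)
step 2: normalize row 1 (÷-1) = (0, 1, 1, -5)
  row 0: subtract 2×row1 = (1, 0, -3, 13)
  row 2: subtract -2×row1 = (0, 0, -1, -11)
  row 3: subtract -6×row1 = (0, 0, 4, -37)
step 3: normalize row 2 (÷-1) = (0, 0, 1, 11)
  row 0: subtract -3×row2 = (1, 0, 0, 46)
  row 1: subtract 1×row2 = (0, 1, 0, -16)
  row 3: subtract 4×row2 = (0, 0, 0, -81)
step 4: normalize row 3 (÷-81) = (0, 0, 0, 1)
  row 0: subtract 46×row3 = (1, 0, 0, 0)
  row 1: subtract -16×row3 = (0, 1, 0, 0)
  row 2: subtract 11×row3 = (0, 0, 1, 0)

rank = 4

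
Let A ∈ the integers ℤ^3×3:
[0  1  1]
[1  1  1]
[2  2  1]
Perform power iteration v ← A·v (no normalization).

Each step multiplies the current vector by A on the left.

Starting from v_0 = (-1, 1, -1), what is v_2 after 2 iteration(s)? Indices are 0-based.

v_2 = (-2, -2, -3)

v_0 = (-1, 1, -1).
v_1 = A·v_0 = (0, -1, -1).
v_2 = A·v_1 = (-2, -2, -3).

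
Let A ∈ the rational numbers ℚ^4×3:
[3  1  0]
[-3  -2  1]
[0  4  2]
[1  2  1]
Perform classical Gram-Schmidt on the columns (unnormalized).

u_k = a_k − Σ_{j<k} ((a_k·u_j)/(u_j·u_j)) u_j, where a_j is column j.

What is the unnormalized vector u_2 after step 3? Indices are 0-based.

u_2 = (40/59, 48/59, 2/59, 24/59)

Step 1: u_0 = a_0 = (3, -3, 0, 1).
Step 2: u_1 = a_1 − (11/19)·u_0 = (-14/19, -5/19, 4, 27/19).
Step 3: u_2 = a_2 − (-2/19)·u_0 − (29/59)·u_1 = (40/59, 48/59, 2/59, 24/59).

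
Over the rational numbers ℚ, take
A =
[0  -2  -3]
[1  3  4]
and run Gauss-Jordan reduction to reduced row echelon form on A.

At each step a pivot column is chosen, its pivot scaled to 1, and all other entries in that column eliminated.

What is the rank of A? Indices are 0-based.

pivot(0,0): swap R0↔R1
pivot(0,0)=1: scale R0 → (1, 3, 4)
pivot(1,1)=-2: scale R1 → (0, 1, 3/2)
  clear (0,1): R0 −= (3)R1 → (1, 0, -1/2)

rank = 2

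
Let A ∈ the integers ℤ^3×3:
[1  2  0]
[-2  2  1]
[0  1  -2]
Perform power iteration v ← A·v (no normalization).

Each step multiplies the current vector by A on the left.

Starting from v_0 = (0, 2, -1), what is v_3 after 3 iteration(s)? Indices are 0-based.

v_3 = (14, -21, 12)

v_0 = (0, 2, -1).
v_1 = A·v_0 = (4, 3, 4).
v_2 = A·v_1 = (10, 2, -5).
v_3 = A·v_2 = (14, -21, 12).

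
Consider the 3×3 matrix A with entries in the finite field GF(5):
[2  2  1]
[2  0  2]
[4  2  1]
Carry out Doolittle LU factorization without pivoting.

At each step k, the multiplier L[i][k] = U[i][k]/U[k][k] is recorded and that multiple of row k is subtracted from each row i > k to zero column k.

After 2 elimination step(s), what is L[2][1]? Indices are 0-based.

L[2][1] = 1

Step 1: pivot at (0,0) is 2.
  row1 ← row1 − (1)·row0  ⇒  L[1][0]=1, U row1=(0, 3, 1)
  row2 ← row2 − (2)·row0  ⇒  L[2][0]=2, U row2=(0, 3, 4)
Step 2: pivot at (1,1) is 3.
  row2 ← row2 − (1)·row1  ⇒  L[2][1]=1, U row2=(0, 0, 3)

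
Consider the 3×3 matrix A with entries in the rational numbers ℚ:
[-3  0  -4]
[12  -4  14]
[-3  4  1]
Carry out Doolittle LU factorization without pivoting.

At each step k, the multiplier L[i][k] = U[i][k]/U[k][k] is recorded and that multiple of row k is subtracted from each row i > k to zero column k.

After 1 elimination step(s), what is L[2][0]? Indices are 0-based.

L[2][0] = 1

k=0: U[0][0]=-3
  eliminate (1,0): mult=-4, new row 1: (0, -4, -2); set L[1][0]=-4
  eliminate (2,0): mult=1, new row 2: (0, 4, 5); set L[2][0]=1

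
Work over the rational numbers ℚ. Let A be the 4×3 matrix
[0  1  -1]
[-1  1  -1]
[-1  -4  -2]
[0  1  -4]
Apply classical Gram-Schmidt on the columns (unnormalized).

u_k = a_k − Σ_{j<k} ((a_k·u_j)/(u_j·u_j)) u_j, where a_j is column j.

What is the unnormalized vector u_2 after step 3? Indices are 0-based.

Step 1: u_0 = a_0 = (0, -1, -1, 0).
Step 2: u_1 = a_1 − (3/2)·u_0 = (1, 5/2, -5/2, 1).
Step 3: u_2 = a_2 − (3/2)·u_0 − (-5/29)·u_1 = (-24/29, 27/29, -27/29, -111/29).

u_2 = (-24/29, 27/29, -27/29, -111/29)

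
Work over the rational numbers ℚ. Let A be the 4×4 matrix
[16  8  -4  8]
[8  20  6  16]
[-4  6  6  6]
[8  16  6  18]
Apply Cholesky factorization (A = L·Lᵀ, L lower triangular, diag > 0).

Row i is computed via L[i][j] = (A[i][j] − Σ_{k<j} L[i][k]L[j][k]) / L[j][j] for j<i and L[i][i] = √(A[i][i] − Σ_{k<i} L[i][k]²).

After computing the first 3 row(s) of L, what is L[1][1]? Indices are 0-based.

L[1][1] = 4

Step 1: L[0][0] = √(16) = 4.
  L[1][0] = (8) / L[0][0] = 2.
Step 2: L[1][1] = √(16) = 4.
  L[2][0] = (-4) / L[0][0] = -1.
  L[2][1] = (8) / L[1][1] = 2.
Step 3: L[2][2] = √(1) = 1.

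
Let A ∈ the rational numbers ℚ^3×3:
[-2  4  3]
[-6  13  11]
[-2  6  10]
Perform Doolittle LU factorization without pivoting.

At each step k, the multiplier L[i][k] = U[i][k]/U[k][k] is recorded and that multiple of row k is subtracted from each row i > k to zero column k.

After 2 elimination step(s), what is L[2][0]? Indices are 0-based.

L[2][0] = 1

k=0: U[0][0]=-2
  eliminate (1,0): mult=3, new row 1: (0, 1, 2); set L[1][0]=3
  eliminate (2,0): mult=1, new row 2: (0, 2, 7); set L[2][0]=1
k=1: U[1][1]=1
  eliminate (2,1): mult=2, new row 2: (0, 0, 3); set L[2][1]=2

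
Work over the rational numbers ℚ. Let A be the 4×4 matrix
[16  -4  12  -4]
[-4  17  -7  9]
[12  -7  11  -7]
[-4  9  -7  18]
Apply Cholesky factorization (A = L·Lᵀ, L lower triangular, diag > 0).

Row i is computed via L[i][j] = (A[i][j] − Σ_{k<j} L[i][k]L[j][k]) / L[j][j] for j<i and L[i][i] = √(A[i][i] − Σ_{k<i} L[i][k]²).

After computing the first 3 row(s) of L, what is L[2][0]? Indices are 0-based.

L[2][0] = 3

Step 1: L[0][0] = √(16) = 4.
  L[1][0] = (-4) / L[0][0] = -1.
Step 2: L[1][1] = √(16) = 4.
  L[2][0] = (12) / L[0][0] = 3.
  L[2][1] = (-4) / L[1][1] = -1.
Step 3: L[2][2] = √(1) = 1.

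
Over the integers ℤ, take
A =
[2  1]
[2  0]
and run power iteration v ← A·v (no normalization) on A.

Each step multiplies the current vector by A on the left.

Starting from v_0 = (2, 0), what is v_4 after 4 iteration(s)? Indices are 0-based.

v_0 = (2, 0).
v_1 = A·v_0 = (4, 4).
v_2 = A·v_1 = (12, 8).
v_3 = A·v_2 = (32, 24).
v_4 = A·v_3 = (88, 64).

v_4 = (88, 64)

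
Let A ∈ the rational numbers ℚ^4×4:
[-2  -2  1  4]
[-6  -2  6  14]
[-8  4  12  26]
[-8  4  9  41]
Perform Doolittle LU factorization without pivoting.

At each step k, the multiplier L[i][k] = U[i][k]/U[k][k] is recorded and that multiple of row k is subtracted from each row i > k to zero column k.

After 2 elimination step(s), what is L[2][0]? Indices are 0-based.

k=0: U[0][0]=-2
  eliminate (1,0): mult=3, new row 1: (0, 4, 3, 2); set L[1][0]=3
  eliminate (2,0): mult=4, new row 2: (0, 12, 8, 10); set L[2][0]=4
  eliminate (3,0): mult=4, new row 3: (0, 12, 5, 25); set L[3][0]=4
k=1: U[1][1]=4
  eliminate (2,1): mult=3, new row 2: (0, 0, -1, 4); set L[2][1]=3
  eliminate (3,1): mult=3, new row 3: (0, 0, -4, 19); set L[3][1]=3

L[2][0] = 4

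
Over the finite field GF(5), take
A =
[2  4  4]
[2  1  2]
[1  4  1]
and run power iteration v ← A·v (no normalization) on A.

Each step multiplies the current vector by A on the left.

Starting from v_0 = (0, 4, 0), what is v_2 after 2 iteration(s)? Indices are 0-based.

v_0 = (0, 4, 0).
v_1 = A·v_0 = (1, 4, 1).
v_2 = A·v_1 = (2, 3, 3).

v_2 = (2, 3, 3)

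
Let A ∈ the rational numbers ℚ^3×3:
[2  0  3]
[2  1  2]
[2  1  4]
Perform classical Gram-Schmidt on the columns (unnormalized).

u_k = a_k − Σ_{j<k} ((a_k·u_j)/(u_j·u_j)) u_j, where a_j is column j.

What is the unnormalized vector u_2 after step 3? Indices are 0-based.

Step 1: u_0 = a_0 = (2, 2, 2).
Step 2: u_1 = a_1 − (1/3)·u_0 = (-2/3, 1/3, 1/3).
Step 3: u_2 = a_2 − (3/2)·u_0 − (0)·u_1 = (0, -1, 1).

u_2 = (0, -1, 1)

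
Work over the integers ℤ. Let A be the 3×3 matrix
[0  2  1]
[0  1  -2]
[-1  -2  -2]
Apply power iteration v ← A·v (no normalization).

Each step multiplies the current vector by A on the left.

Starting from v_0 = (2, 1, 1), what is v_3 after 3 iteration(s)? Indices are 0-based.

v_0 = (2, 1, 1).
v_1 = A·v_0 = (3, -1, -6).
v_2 = A·v_1 = (-8, 11, 11).
v_3 = A·v_2 = (33, -11, -36).

v_3 = (33, -11, -36)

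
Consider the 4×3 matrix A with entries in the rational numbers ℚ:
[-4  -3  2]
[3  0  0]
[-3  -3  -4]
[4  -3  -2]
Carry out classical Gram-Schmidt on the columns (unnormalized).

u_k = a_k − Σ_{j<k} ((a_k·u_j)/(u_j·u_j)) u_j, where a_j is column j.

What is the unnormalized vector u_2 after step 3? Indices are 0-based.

Step 1: u_0 = a_0 = (-4, 3, -3, 4).
Step 2: u_1 = a_1 − (9/50)·u_0 = (-57/25, -27/50, -123/50, -93/25).
Step 3: u_2 = a_2 − (-2/25)·u_0 − (212/423)·u_1 = (398/141, 24/47, -424/141, 26/141).

u_2 = (398/141, 24/47, -424/141, 26/141)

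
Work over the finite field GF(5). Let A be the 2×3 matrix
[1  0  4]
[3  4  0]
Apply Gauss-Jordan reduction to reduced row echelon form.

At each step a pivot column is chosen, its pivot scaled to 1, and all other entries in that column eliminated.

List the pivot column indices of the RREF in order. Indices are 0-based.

[1] R0 /= 1  ⇒  (1, 0, 4)
     R1 -= 3·R0  ⇒  (0, 4, 3)
[2] R1 /= 4  ⇒  (0, 1, 2)

pivot columns: 0, 1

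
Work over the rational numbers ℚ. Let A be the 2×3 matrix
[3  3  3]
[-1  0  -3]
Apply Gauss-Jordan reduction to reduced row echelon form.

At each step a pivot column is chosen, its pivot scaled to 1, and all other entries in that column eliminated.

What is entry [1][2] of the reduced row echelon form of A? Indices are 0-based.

[1] R0 /= 3  ⇒  (1, 1, 1)
     R1 -= -1·R0  ⇒  (0, 1, -2)
[2] R1 /= 1  ⇒  (0, 1, -2)
     R0 -= 1·R1  ⇒  (1, 0, 3)

M[1][2] = -2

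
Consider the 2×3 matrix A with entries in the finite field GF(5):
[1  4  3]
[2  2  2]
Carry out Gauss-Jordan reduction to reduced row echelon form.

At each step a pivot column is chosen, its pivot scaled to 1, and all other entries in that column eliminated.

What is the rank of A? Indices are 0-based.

rank = 2

pivot(0,0)=1: scale R0 → (1, 4, 3)
  clear (1,0): R1 −= (2)R0 → (0, 4, 1)
pivot(1,1)=4: scale R1 → (0, 1, 4)
  clear (0,1): R0 −= (4)R1 → (1, 0, 2)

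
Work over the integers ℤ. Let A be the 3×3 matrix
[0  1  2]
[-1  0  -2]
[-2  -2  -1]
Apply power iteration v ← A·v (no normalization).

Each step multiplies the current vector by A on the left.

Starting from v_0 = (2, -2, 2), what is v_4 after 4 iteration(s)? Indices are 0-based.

v_0 = (2, -2, 2).
v_1 = A·v_0 = (2, -6, -2).
v_2 = A·v_1 = (-10, 2, 10).
v_3 = A·v_2 = (22, -10, 6).
v_4 = A·v_3 = (2, -34, -30).

v_4 = (2, -34, -30)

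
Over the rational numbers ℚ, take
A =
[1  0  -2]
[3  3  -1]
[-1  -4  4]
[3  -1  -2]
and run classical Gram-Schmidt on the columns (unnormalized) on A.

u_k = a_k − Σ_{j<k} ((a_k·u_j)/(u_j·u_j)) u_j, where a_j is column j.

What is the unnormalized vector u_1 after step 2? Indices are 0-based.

Step 1: u_0 = a_0 = (1, 3, -1, 3).
Step 2: u_1 = a_1 − (1/2)·u_0 = (-1/2, 3/2, -7/2, -5/2).

u_1 = (-1/2, 3/2, -7/2, -5/2)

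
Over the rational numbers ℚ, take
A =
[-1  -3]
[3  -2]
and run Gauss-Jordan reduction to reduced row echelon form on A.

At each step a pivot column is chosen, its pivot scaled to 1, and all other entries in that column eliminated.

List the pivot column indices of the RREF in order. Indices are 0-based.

step 1: normalize row 0 (÷-1) = (1, 3)
  row 1: subtract 3×row0 = (0, -11)
step 2: normalize row 1 (÷-11) = (0, 1)
  row 0: subtract 3×row1 = (1, 0)

pivot columns: 0, 1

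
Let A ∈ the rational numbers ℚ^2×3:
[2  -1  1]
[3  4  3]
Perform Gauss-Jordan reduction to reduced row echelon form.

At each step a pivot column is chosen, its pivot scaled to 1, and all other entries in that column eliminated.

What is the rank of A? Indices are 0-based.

[1] R0 /= 2  ⇒  (1, -1/2, 1/2)
     R1 -= 3·R0  ⇒  (0, 11/2, 3/2)
[2] R1 /= 11/2  ⇒  (0, 1, 3/11)
     R0 -= -1/2·R1  ⇒  (1, 0, 7/11)

rank = 2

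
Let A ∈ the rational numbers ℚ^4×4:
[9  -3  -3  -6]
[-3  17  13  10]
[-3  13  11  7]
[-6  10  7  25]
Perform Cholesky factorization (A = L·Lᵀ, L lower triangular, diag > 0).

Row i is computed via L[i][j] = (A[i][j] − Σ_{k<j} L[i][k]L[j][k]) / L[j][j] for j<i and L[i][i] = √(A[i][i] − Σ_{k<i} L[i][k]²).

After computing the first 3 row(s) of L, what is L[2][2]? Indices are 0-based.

Step 1: L[0][0] = √(9) = 3.
  L[1][0] = (-3) / L[0][0] = -1.
Step 2: L[1][1] = √(16) = 4.
  L[2][0] = (-3) / L[0][0] = -1.
  L[2][1] = (12) / L[1][1] = 3.
Step 3: L[2][2] = √(1) = 1.

L[2][2] = 1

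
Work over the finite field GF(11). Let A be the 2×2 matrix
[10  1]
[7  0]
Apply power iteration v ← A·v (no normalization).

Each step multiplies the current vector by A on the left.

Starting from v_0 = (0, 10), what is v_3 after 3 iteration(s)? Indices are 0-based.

v_3 = (3, 7)

v_0 = (0, 10).
v_1 = A·v_0 = (10, 0).
v_2 = A·v_1 = (1, 4).
v_3 = A·v_2 = (3, 7).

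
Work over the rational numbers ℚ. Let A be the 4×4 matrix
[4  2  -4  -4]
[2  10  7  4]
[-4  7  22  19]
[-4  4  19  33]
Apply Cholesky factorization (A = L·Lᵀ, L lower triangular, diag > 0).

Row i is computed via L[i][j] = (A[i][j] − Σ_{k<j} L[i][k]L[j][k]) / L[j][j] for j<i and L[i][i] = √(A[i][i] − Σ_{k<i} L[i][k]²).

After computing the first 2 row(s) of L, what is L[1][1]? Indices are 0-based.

Step 1: L[0][0] = √(4) = 2.
  L[1][0] = (2) / L[0][0] = 1.
Step 2: L[1][1] = √(9) = 3.

L[1][1] = 3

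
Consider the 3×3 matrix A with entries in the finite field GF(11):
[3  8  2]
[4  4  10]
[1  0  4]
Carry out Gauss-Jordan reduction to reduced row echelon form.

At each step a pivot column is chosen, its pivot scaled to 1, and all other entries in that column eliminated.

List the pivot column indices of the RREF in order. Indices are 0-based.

pivot columns: 0, 1, 2

pivot(0,0)=3: scale R0 → (1, 10, 8)
  clear (1,0): R1 −= (4)R0 → (0, 8, 0)
  clear (2,0): R2 −= (1)R0 → (0, 1, 7)
pivot(1,1)=8: scale R1 → (0, 1, 0)
  clear (0,1): R0 −= (10)R1 → (1, 0, 8)
  clear (2,1): R2 −= (1)R1 → (0, 0, 7)
pivot(2,2)=7: scale R2 → (0, 0, 1)
  clear (0,2): R0 −= (8)R2 → (1, 0, 0)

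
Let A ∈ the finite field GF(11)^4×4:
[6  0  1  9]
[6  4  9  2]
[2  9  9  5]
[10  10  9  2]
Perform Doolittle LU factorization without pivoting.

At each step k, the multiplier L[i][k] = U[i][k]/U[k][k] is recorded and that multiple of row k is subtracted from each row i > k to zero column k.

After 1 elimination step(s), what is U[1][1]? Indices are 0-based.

U[1][1] = 4

[col 0] pivot 6
  R1 -= 1*R0 → (0, 4, 8, 4)  (L[1][0] := 1)
  R2 -= 4*R0 → (0, 9, 5, 2)  (L[2][0] := 4)
  R3 -= 9*R0 → (0, 10, 0, 9)  (L[3][0] := 9)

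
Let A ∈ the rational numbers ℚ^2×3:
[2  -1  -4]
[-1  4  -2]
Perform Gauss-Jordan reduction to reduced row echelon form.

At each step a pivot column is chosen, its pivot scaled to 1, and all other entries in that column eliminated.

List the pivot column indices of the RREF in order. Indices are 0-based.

pivot(0,0)=2: scale R0 → (1, -1/2, -2)
  clear (1,0): R1 −= (-1)R0 → (0, 7/2, -4)
pivot(1,1)=7/2: scale R1 → (0, 1, -8/7)
  clear (0,1): R0 −= (-1/2)R1 → (1, 0, -18/7)

pivot columns: 0, 1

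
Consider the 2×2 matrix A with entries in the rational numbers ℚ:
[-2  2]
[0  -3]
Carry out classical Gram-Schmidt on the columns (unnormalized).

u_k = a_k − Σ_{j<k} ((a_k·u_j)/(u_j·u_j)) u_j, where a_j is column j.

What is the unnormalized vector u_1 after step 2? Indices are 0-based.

Step 1: u_0 = a_0 = (-2, 0).
Step 2: u_1 = a_1 − (-1)·u_0 = (0, -3).

u_1 = (0, -3)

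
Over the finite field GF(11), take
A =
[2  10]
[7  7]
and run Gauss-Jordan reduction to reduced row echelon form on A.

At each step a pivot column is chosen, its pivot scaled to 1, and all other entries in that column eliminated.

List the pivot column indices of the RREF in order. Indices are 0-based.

[1] R0 /= 2  ⇒  (1, 5)
     R1 -= 7·R0  ⇒  (0, 5)
[2] R1 /= 5  ⇒  (0, 1)
     R0 -= 5·R1  ⇒  (1, 0)

pivot columns: 0, 1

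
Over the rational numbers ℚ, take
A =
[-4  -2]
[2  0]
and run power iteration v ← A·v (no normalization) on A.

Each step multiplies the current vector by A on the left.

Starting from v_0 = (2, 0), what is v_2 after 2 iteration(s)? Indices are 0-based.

v_0 = (2, 0).
v_1 = A·v_0 = (-8, 4).
v_2 = A·v_1 = (24, -16).

v_2 = (24, -16)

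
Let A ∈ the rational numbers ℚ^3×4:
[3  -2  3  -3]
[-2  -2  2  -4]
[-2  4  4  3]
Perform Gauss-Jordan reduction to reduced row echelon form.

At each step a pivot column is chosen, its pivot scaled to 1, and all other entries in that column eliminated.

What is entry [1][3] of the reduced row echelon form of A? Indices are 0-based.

pivot(0,0)=3: scale R0 → (1, -2/3, 1, -1)
  clear (1,0): R1 −= (-2)R0 → (0, -10/3, 4, -6)
  clear (2,0): R2 −= (-2)R0 → (0, 8/3, 6, 1)
pivot(1,1)=-10/3: scale R1 → (0, 1, -6/5, 9/5)
  clear (0,1): R0 −= (-2/3)R1 → (1, 0, 1/5, 1/5)
  clear (2,1): R2 −= (8/3)R1 → (0, 0, 46/5, -19/5)
pivot(2,2)=46/5: scale R2 → (0, 0, 1, -19/46)
  clear (0,2): R0 −= (1/5)R2 → (1, 0, 0, 13/46)
  clear (1,2): R1 −= (-6/5)R2 → (0, 1, 0, 30/23)

M[1][3] = 30/23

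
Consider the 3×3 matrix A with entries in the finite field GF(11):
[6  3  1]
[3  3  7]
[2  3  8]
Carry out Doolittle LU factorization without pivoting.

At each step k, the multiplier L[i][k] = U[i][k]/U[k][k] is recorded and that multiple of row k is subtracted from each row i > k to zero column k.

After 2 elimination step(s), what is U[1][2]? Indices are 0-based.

[col 0] pivot 6
  R1 -= 6*R0 → (0, 7, 1)  (L[1][0] := 6)
  R2 -= 4*R0 → (0, 2, 4)  (L[2][0] := 4)
[col 1] pivot 7
  R2 -= 5*R1 → (0, 0, 10)  (L[2][1] := 5)

U[1][2] = 1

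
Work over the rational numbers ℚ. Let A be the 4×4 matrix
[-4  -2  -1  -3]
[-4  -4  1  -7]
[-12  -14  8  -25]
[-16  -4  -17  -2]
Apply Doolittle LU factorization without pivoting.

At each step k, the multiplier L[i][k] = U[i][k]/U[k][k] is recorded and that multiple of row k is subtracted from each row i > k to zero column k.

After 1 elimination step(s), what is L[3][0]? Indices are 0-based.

Step 1: pivot at (0,0) is -4.
  row1 ← row1 − (1)·row0  ⇒  L[1][0]=1, U row1=(0, -2, 2, -4)
  row2 ← row2 − (3)·row0  ⇒  L[2][0]=3, U row2=(0, -8, 11, -16)
  row3 ← row3 − (4)·row0  ⇒  L[3][0]=4, U row3=(0, 4, -13, 10)

L[3][0] = 4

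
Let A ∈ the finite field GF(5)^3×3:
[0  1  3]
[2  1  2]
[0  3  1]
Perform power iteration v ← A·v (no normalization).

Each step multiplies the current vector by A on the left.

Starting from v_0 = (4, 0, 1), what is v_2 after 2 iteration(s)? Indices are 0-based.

v_0 = (4, 0, 1).
v_1 = A·v_0 = (3, 0, 1).
v_2 = A·v_1 = (3, 3, 1).

v_2 = (3, 3, 1)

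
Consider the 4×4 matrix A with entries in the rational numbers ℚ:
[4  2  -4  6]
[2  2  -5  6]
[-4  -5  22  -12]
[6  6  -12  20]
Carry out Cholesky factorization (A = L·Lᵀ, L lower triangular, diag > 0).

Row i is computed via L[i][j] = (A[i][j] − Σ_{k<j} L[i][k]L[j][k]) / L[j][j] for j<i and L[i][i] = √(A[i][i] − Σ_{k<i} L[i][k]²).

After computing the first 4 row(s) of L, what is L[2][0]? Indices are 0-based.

Step 1: L[0][0] = √(4) = 2.
  L[1][0] = (2) / L[0][0] = 1.
Step 2: L[1][1] = √(1) = 1.
  L[2][0] = (-4) / L[0][0] = -2.
  L[2][1] = (-3) / L[1][1] = -3.
Step 3: L[2][2] = √(9) = 3.
  L[3][0] = (6) / L[0][0] = 3.
  L[3][1] = (3) / L[1][1] = 3.
  L[3][2] = (3) / L[2][2] = 1.
Step 4: L[3][3] = √(1) = 1.

L[2][0] = -2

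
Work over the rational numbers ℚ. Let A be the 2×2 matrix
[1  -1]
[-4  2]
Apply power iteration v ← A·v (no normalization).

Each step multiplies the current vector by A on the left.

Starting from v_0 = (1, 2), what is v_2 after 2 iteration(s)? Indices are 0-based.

v_2 = (-1, 4)

v_0 = (1, 2).
v_1 = A·v_0 = (-1, 0).
v_2 = A·v_1 = (-1, 4).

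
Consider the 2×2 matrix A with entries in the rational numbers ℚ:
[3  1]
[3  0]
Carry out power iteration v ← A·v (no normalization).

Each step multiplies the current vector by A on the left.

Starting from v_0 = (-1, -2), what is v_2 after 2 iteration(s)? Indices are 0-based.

v_0 = (-1, -2).
v_1 = A·v_0 = (-5, -3).
v_2 = A·v_1 = (-18, -15).

v_2 = (-18, -15)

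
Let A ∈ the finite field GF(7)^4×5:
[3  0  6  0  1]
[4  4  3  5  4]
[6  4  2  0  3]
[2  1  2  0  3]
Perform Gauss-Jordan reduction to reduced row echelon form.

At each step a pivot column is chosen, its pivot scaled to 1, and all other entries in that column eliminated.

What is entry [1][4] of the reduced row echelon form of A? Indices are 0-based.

[1] R0 /= 3  ⇒  (1, 0, 2, 0, 5)
     R1 -= 4·R0  ⇒  (0, 4, 2, 5, 5)
     R2 -= 6·R0  ⇒  (0, 4, 4, 0, 1)
     R3 -= 2·R0  ⇒  (0, 1, 5, 0, 0)
[2] R1 /= 4  ⇒  (0, 1, 4, 3, 3)
     R2 -= 4·R1  ⇒  (0, 0, 2, 2, 3)
     R3 -= 1·R1  ⇒  (0, 0, 1, 4, 4)
[3] R2 /= 2  ⇒  (0, 0, 1, 1, 5)
     R0 -= 2·R2  ⇒  (1, 0, 0, 5, 2)
     R1 -= 4·R2  ⇒  (0, 1, 0, 6, 4)
     R3 -= 1·R2  ⇒  (0, 0, 0, 3, 6)
[4] R3 /= 3  ⇒  (0, 0, 0, 1, 2)
     R0 -= 5·R3  ⇒  (1, 0, 0, 0, 6)
     R1 -= 6·R3  ⇒  (0, 1, 0, 0, 6)
     R2 -= 1·R3  ⇒  (0, 0, 1, 0, 3)

M[1][4] = 6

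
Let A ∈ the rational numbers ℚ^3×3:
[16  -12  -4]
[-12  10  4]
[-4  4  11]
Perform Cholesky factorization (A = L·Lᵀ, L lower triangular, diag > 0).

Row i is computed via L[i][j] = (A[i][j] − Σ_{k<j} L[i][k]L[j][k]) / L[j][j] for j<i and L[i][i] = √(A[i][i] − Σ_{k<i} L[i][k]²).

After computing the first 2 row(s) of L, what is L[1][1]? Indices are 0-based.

L[1][1] = 1

Step 1: L[0][0] = √(16) = 4.
  L[1][0] = (-12) / L[0][0] = -3.
Step 2: L[1][1] = √(1) = 1.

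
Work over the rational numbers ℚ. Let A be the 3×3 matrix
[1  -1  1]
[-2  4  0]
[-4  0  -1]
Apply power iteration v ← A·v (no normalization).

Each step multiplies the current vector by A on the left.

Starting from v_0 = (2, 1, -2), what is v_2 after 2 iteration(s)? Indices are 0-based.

v_2 = (-7, 2, 10)

v_0 = (2, 1, -2).
v_1 = A·v_0 = (-1, 0, -6).
v_2 = A·v_1 = (-7, 2, 10).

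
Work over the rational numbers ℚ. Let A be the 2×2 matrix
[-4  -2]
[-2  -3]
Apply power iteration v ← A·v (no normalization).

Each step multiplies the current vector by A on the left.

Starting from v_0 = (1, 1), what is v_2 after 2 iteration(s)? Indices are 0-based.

v_0 = (1, 1).
v_1 = A·v_0 = (-6, -5).
v_2 = A·v_1 = (34, 27).

v_2 = (34, 27)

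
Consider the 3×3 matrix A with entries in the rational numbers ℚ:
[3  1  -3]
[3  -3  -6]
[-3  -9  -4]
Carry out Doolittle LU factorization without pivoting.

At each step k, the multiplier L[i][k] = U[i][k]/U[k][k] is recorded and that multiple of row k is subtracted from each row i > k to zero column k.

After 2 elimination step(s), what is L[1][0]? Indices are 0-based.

Step 1: pivot at (0,0) is 3.
  row1 ← row1 − (1)·row0  ⇒  L[1][0]=1, U row1=(0, -4, -3)
  row2 ← row2 − (-1)·row0  ⇒  L[2][0]=-1, U row2=(0, -8, -7)
Step 2: pivot at (1,1) is -4.
  row2 ← row2 − (2)·row1  ⇒  L[2][1]=2, U row2=(0, 0, -1)

L[1][0] = 1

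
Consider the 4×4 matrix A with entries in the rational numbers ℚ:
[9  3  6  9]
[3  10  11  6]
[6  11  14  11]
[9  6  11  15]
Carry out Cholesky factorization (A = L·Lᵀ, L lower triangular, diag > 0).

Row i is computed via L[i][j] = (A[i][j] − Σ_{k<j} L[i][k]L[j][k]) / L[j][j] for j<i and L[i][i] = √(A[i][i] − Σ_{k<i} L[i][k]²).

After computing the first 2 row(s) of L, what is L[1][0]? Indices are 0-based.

Step 1: L[0][0] = √(9) = 3.
  L[1][0] = (3) / L[0][0] = 1.
Step 2: L[1][1] = √(9) = 3.

L[1][0] = 1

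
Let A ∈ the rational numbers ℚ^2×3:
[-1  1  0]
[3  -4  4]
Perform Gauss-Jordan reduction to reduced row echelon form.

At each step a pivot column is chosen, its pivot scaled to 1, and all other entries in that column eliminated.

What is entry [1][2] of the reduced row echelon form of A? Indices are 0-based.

M[1][2] = -4

pivot(0,0)=-1: scale R0 → (1, -1, 0)
  clear (1,0): R1 −= (3)R0 → (0, -1, 4)
pivot(1,1)=-1: scale R1 → (0, 1, -4)
  clear (0,1): R0 −= (-1)R1 → (1, 0, -4)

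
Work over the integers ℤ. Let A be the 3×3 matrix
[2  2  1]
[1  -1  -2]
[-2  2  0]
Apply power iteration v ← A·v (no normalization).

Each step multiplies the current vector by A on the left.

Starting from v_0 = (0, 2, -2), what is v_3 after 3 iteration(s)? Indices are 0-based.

v_3 = (8, 20, -40)

v_0 = (0, 2, -2).
v_1 = A·v_0 = (2, 2, 4).
v_2 = A·v_1 = (12, -8, 0).
v_3 = A·v_2 = (8, 20, -40).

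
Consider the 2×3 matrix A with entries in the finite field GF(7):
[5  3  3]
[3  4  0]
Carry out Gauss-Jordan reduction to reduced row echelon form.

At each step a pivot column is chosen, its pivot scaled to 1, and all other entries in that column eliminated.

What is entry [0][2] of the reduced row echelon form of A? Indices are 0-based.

step 1: normalize row 0 (÷5) = (1, 2, 2)
  row 1: subtract 3×row0 = (0, 5, 1)
step 2: normalize row 1 (÷5) = (0, 1, 3)
  row 0: subtract 2×row1 = (1, 0, 3)

M[0][2] = 3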